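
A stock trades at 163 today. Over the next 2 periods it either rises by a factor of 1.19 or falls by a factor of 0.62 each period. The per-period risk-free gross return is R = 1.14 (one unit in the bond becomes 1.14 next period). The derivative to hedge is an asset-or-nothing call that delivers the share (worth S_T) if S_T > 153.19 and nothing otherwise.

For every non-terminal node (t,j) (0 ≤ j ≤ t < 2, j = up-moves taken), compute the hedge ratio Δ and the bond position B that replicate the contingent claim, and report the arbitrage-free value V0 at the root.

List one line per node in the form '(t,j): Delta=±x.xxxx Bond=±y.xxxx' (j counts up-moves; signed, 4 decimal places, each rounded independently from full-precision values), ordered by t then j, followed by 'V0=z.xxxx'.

(0,0): Delta=1.9881 Bond=-176.2451
(1,0): Delta=0.0000 Bond=0.0000
(1,1): Delta=2.0877 Bond=-220.2386
V0=147.8185

Risk-neutral probability p* = (R−d)/(u−d) = (1.14−0.62)/(1.19−0.62) = 0.9123.
Terminal values V(2,·): V(2,0)=0.0000, V(2,1)=0.0000, V(2,2)=230.8243
(1,0): S=101.0600. Δ = (V_up−V_dn)/(S_up−S_dn) = (0.0000−0.0000)/(120.2614−62.6572) = 0.0000. V = [p*·0.0000 + (1−p*)·0.0000]/1.14 = 0.0000. B = V − Δ·S = 0.0000.
(1,1): S=193.9700. Δ = (V_up−V_dn)/(S_up−S_dn) = (230.8243−0.0000)/(230.8243−120.2614) = 2.0877. V = [p*·230.8243 + (1−p*)·0.0000]/1.14 = 184.7163. B = V − Δ·S = -220.2386.
(0,0): S=163.0000. Δ = (V_up−V_dn)/(S_up−S_dn) = (184.7163−0.0000)/(193.9700−101.0600) = 1.9881. V = [p*·184.7163 + (1−p*)·0.0000]/1.14 = 147.8185. B = V − Δ·S = -176.2451.
Check: Δ(0,0)·S0 + B(0,0) = 147.8185 = V0.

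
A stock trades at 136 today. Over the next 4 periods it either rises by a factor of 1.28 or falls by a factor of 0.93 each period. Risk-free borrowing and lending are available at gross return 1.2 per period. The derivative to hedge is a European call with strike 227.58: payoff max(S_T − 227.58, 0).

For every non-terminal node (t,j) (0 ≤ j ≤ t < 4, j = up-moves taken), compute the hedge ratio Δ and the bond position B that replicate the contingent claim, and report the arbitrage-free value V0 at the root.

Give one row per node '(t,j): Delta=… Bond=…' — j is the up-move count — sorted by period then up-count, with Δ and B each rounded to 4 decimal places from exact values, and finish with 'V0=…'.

Since d<R<u, set p* = (R−d)/(u−d) = 0.7714; price each node as the discounted p*-expectation of its children.
Terminal payoffs: V(4,0)=0.0000, V(4,1)=0.0000, V(4,2)=0.0000, V(4,3)=37.6678, V(4,4)=137.4922
Node (3,0) S=109.3926: V=(p*·0.0000+(1−p*)·0.0000)/1.2=0.0000; Δ=(0.0000−0.0000)/(140.0225−101.7351)=0.0000; B=V−Δ·S=0.0000
Node (3,1) S=150.5618: V=(p*·0.0000+(1−p*)·0.0000)/1.2=0.0000; Δ=(0.0000−0.0000)/(192.7191−140.0225)=0.0000; B=V−Δ·S=0.0000
Node (3,2) S=207.2248: V=(p*·37.6678+(1−p*)·0.0000)/1.2=24.2150; Δ=(37.6678−0.0000)/(265.2478−192.7191)=0.5194; B=V−Δ·S=-83.4072
Node (3,3) S=285.2127: V=(p*·137.4922+(1−p*)·37.6678)/1.2=95.5627; Δ=(137.4922−37.6678)/(365.0722−265.2478)=1.0000; B=V−Δ·S=-189.6500
Node (2,0) S=117.6264: V=(p*·0.0000+(1−p*)·0.0000)/1.2=0.0000; Δ=(0.0000−0.0000)/(150.5618−109.3926)=0.0000; B=V−Δ·S=0.0000
Node (2,1) S=161.8944: V=(p*·24.2150+(1−p*)·0.0000)/1.2=15.5668; Δ=(24.2150−0.0000)/(207.2248−150.5618)=0.4274; B=V−Δ·S=-53.6189
Node (2,2) S=222.8224: V=(p*·95.5627+(1−p*)·24.2150)/1.2=66.0455; Δ=(95.5627−24.2150)/(285.2127−207.2248)=0.9149; B=V−Δ·S=-137.8050
Node (1,0) S=126.4800: V=(p*·15.5668+(1−p*)·0.0000)/1.2=10.0072; Δ=(15.5668−0.0000)/(161.8944−117.6264)=0.3516; B=V−Δ·S=-34.4693
Node (1,1) S=174.0800: V=(p*·66.0455+(1−p*)·15.5668)/1.2=45.4229; Δ=(66.0455−15.5668)/(222.8224−161.8944)=0.8285; B=V−Δ·S=-98.8020
Node (0,0) S=136.0000: V=(p*·45.4229+(1−p*)·10.0072)/1.2=31.1066; Δ=(45.4229−10.0072)/(174.0800−126.4800)=0.7440; B=V−Δ·S=-70.0812
Root portfolio cost Δ·136+B reproduces V0=31.1066.

(0,0): Delta=0.7440 Bond=-70.0812
(1,0): Delta=0.3516 Bond=-34.4693
(1,1): Delta=0.8285 Bond=-98.8020
(2,0): Delta=0.0000 Bond=0.0000
(2,1): Delta=0.4274 Bond=-53.6189
(2,2): Delta=0.9149 Bond=-137.8050
(3,0): Delta=0.0000 Bond=0.0000
(3,1): Delta=0.0000 Bond=0.0000
(3,2): Delta=0.5194 Bond=-83.4072
(3,3): Delta=1.0000 Bond=-189.6500
V0=31.1066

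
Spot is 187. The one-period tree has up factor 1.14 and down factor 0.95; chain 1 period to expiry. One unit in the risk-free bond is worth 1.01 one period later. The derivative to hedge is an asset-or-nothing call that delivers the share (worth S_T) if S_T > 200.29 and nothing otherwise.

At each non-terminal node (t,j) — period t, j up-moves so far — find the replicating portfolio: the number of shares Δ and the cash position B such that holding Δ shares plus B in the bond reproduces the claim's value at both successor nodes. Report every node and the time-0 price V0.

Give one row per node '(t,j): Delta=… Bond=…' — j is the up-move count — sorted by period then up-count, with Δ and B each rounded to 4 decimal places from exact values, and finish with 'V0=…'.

(0,0): Delta=6.0000 Bond=-1055.3465
V0=66.6535

Risk-neutral probability p* = (R−d)/(u−d) = (1.01−0.95)/(1.14−0.95) = 0.3158.
Terminal values V(1,·): V(1,0)=0.0000, V(1,1)=213.1800
(0,0): S=187.0000. Δ = (V_up−V_dn)/(S_up−S_dn) = (213.1800−0.0000)/(213.1800−177.6500) = 6.0000. V = [p*·213.1800 + (1−p*)·0.0000]/1.01 = 66.6535. B = V − Δ·S = -1055.3465.
Each (Δ,B) replicates both successor values, so the strategy is self-financing and V0 is arbitrage-free.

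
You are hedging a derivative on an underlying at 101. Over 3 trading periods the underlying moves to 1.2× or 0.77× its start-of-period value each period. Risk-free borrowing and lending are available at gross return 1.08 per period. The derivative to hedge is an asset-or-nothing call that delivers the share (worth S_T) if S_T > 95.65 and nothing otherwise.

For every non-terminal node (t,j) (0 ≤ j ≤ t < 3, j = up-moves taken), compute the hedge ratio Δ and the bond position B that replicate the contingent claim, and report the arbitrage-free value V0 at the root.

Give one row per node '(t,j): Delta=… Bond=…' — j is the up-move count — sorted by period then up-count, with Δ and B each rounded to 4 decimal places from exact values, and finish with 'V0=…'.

Risk-neutral probability p* = (R−d)/(u−d) = (1.08−0.77)/(1.2−0.77) = 0.7209.
Terminal values V(3,·): V(3,0)=0.0000, V(3,1)=0.0000, V(3,2)=111.9888, V(3,3)=174.5280
Node (2,0) S=59.8829: V=(p*·0.0000+(1−p*)·0.0000)/1.08=0.0000; Δ=(0.0000−0.0000)/(71.8595−46.1098)=0.0000; B=V−Δ·S=0.0000
Node (2,1) S=93.3240: V=(p*·111.9888+(1−p*)·0.0000)/1.08=74.7557; Δ=(111.9888−0.0000)/(111.9888−71.8595)=2.7907; B=V−Δ·S=-185.6834
Node (2,2) S=145.4400: V=(p*·174.5280+(1−p*)·111.9888)/1.08=145.4400; Δ=(174.5280−111.9888)/(174.5280−111.9888)=1.0000; B=V−Δ·S=0.0000
Node (1,0) S=77.7700: V=(p*·74.7557+(1−p*)·0.0000)/1.08=49.9015; Δ=(74.7557−0.0000)/(93.3240−59.8829)=2.2354; B=V−Δ·S=-123.9489
Node (1,1) S=121.2000: V=(p*·145.4400+(1−p*)·74.7557)/1.08=116.4020; Δ=(145.4400−74.7557)/(145.4400−93.3240)=1.3563; B=V−Δ·S=-47.9802
Node (0,0) S=101.0000: V=(p*·116.4020+(1−p*)·49.9015)/1.08=90.5960; Δ=(116.4020−49.9015)/(121.2000−77.7700)=1.5312; B=V−Δ·S=-64.0563
Check: Δ(0,0)·S0 + B(0,0) = 90.5960 = V0.

(0,0): Delta=1.5312 Bond=-64.0563
(1,0): Delta=2.2354 Bond=-123.9489
(1,1): Delta=1.3563 Bond=-47.9802
(2,0): Delta=0.0000 Bond=0.0000
(2,1): Delta=2.7907 Bond=-185.6834
(2,2): Delta=1.0000 Bond=0.0000
V0=90.5960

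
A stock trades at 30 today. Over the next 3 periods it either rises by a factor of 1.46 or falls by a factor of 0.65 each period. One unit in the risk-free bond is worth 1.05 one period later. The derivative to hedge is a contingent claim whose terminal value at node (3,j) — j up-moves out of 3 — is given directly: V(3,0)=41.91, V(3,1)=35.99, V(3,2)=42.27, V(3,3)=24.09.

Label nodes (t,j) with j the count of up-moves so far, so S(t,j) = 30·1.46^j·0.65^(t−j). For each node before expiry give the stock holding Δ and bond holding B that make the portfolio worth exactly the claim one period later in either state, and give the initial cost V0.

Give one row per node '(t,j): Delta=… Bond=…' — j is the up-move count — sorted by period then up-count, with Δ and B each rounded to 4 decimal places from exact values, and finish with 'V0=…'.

(0,0): Delta=-0.1049 Bond=35.6711
(1,0): Delta=0.0063 Bond=35.2857
(1,1): Delta=-0.1557 Bond=39.6778
(2,0): Delta=-0.5766 Bond=44.4387
(2,1): Delta=0.2723 Bond=29.4767
(2,2): Delta=-0.3510 Bond=54.1513
V0=32.5237

Since d<R<u, set p* = (R−d)/(u−d) = 0.4938; price each node as the discounted p*-expectation of its children.
Payoff layer (t=3): V(3,0)=41.9100, V(3,1)=35.9900, V(3,2)=42.2700, V(3,3)=24.0900
Node (2,0) S=12.6750: V=(p*·35.9900+(1−p*)·41.9100)/1.05=37.1300; Δ=(35.9900−41.9100)/(18.5055−8.2388)=-0.5766; B=V−Δ·S=44.4387
Node (2,1) S=28.4700: V=(p*·42.2700+(1−p*)·35.9900)/1.05=37.2297; Δ=(42.2700−35.9900)/(41.5662−18.5055)=0.2723; B=V−Δ·S=29.4767
Node (2,2) S=63.9480: V=(p*·24.0900+(1−p*)·42.2700)/1.05=31.7069; Δ=(24.0900−42.2700)/(93.3641−41.5662)=-0.3510; B=V−Δ·S=54.1513
Node (1,0) S=19.5000: V=(p*·37.2297+(1−p*)·37.1300)/1.05=35.4088; Δ=(37.2297−37.1300)/(28.4700−12.6750)=0.0063; B=V−Δ·S=35.2857
Node (1,1) S=43.8000: V=(p*·31.7069+(1−p*)·37.2297)/1.05=32.8594; Δ=(31.7069−37.2297)/(63.9480−28.4700)=-0.1557; B=V−Δ·S=39.6778
Node (0,0) S=30.0000: V=(p*·32.8594+(1−p*)·35.4088)/1.05=32.5237; Δ=(32.8594−35.4088)/(43.8000−19.5000)=-0.1049; B=V−Δ·S=35.6711
The time-0 hedge costs 32.5237, which is the no-arbitrage price.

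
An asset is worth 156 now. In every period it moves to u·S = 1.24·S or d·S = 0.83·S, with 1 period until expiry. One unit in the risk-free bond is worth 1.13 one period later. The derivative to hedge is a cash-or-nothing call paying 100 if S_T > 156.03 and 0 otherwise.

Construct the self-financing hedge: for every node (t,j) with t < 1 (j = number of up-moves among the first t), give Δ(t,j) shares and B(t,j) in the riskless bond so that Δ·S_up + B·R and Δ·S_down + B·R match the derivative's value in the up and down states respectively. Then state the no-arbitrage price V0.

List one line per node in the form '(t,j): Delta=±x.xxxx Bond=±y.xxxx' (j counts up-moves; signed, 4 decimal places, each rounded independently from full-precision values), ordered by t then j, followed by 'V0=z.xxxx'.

(0,0): Delta=1.5635 Bond=-179.1496
V0=64.7529

No-arbitrage ⇒ martingale measure with p* = (R−d)/(u−d) = 0.7317.
Terminal payoffs: V(1,0)=0.0000, V(1,1)=100.0000
  t=0,j=0: stock 156.0000 → up 193.4400 (V=100.0000), down 129.4800 (V=0.0000). Price 64.7529; hedge Δ=1.5635, bond B=-179.1496.
Root portfolio cost Δ·156+B reproduces V0=64.7529.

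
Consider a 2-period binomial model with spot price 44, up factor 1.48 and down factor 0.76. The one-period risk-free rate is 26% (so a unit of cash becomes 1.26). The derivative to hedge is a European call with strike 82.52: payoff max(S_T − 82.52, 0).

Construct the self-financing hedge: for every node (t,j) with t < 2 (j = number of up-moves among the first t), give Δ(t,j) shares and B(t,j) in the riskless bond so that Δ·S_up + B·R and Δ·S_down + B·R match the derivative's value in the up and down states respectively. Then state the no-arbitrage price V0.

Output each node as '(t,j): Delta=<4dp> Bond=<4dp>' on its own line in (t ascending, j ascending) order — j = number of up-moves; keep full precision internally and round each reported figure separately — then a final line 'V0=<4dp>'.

Under the risk-neutral measure, an up-move has probability p* = (R−d)/(u−d) = 0.6944 and values discount at R = 1.26.
Terminal payoffs: V(2,0)=0.0000, V(2,1)=0.0000, V(2,2)=13.8576
Node (1,0) S=33.4400: V=(p*·0.0000+(1−p*)·0.0000)/1.26=0.0000; Δ=(0.0000−0.0000)/(49.4912−25.4144)=0.0000; B=V−Δ·S=0.0000
Node (1,1) S=65.1200: V=(p*·13.8576+(1−p*)·0.0000)/1.26=7.6376; Δ=(13.8576−0.0000)/(96.3776−49.4912)=0.2956; B=V−Δ·S=-11.6091
Node (0,0) S=44.0000: V=(p*·7.6376+(1−p*)·0.0000)/1.26=4.2094; Δ=(7.6376−0.0000)/(65.1200−33.4400)=0.2411; B=V−Δ·S=-6.3983
The time-0 hedge costs 4.2094, which is the no-arbitrage price.

(0,0): Delta=0.2411 Bond=-6.3983
(1,0): Delta=0.0000 Bond=0.0000
(1,1): Delta=0.2956 Bond=-11.6091
V0=4.2094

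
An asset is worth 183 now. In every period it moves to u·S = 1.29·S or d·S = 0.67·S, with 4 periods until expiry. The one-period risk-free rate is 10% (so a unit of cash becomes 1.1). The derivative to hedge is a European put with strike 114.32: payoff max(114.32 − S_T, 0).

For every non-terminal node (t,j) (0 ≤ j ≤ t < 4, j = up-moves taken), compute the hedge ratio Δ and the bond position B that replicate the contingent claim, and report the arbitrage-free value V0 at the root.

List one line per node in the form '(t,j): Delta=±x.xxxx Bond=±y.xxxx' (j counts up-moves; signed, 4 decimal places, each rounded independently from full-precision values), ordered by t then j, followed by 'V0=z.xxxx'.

(0,0): Delta=-0.0626 Bond=14.2761
(1,0): Delta=-0.2350 Bond=36.8512
(1,1): Delta=-0.0230 Bond=6.3595
(2,0): Delta=-0.7229 Bond=80.6148
(2,1): Delta=-0.1231 Bond=22.8272
(2,2): Delta=0.0000 Bond=0.0000
(3,0): Delta=-1.0000 Bond=103.9273
(3,1): Delta=-0.6593 Bond=81.9375
(3,2): Delta=0.0000 Bond=0.0000
(3,3): Delta=0.0000 Bond=0.0000
V0=2.8288

Since d<R<u, set p* = (R−d)/(u−d) = 0.6935; price each node as the discounted p*-expectation of its children.
Terminal values V(4,·): V(4,0)=77.4434, V(4,1)=43.3189, V(4,2)=0.0000, V(4,3)=0.0000, V(4,4)=0.0000
Node (3,0) S=55.0396: V=(p*·43.3189+(1−p*)·77.4434)/1.1=48.8876; Δ=(43.3189−77.4434)/(71.0011−36.8766)=-1.0000; B=V−Δ·S=103.9273
Node (3,1) S=105.9718: V=(p*·0.0000+(1−p*)·43.3189)/1.1=12.0683; Δ=(0.0000−43.3189)/(136.7037−71.0011)=-0.6593; B=V−Δ·S=81.9375
Node (3,2) S=204.0353: V=(p*·0.0000+(1−p*)·0.0000)/1.1=0.0000; Δ=(0.0000−0.0000)/(263.2055−136.7037)=0.0000; B=V−Δ·S=0.0000
Node (3,3) S=392.8441: V=(p*·0.0000+(1−p*)·0.0000)/1.1=0.0000; Δ=(0.0000−0.0000)/(506.7689−263.2055)=0.0000; B=V−Δ·S=0.0000
Node (2,0) S=82.1487: V=(p*·12.0683+(1−p*)·48.8876)/1.1=21.2288; Δ=(12.0683−48.8876)/(105.9718−55.0396)=-0.7229; B=V−Δ·S=80.6148
Node (2,1) S=158.1669: V=(p*·0.0000+(1−p*)·12.0683)/1.1=3.3621; Δ=(0.0000−12.0683)/(204.0353−105.9718)=-0.1231; B=V−Δ·S=22.8272
Node (2,2) S=304.5303: V=(p*·0.0000+(1−p*)·0.0000)/1.1=0.0000; Δ=(0.0000−0.0000)/(392.8441−204.0353)=0.0000; B=V−Δ·S=0.0000
Node (1,0) S=122.6100: V=(p*·3.3621+(1−p*)·21.2288)/1.1=8.0340; Δ=(3.3621−21.2288)/(158.1669−82.1487)=-0.2350; B=V−Δ·S=36.8512
Node (1,1) S=236.0700: V=(p*·0.0000+(1−p*)·3.3621)/1.1=0.9367; Δ=(0.0000−3.3621)/(304.5303−158.1669)=-0.0230; B=V−Δ·S=6.3595
Node (0,0) S=183.0000: V=(p*·0.9367+(1−p*)·8.0340)/1.1=2.8288; Δ=(0.9367−8.0340)/(236.0700−122.6100)=-0.0626; B=V−Δ·S=14.2761
Check: Δ(0,0)·S0 + B(0,0) = 2.8288 = V0.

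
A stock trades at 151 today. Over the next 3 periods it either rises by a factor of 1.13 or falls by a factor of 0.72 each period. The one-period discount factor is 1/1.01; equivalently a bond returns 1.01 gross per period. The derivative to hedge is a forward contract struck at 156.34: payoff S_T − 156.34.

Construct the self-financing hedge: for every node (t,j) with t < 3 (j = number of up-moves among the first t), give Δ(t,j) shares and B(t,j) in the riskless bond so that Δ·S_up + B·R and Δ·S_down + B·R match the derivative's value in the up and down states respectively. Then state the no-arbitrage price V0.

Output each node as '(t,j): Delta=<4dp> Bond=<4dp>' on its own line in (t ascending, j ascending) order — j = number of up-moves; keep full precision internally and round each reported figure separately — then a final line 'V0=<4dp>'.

(0,0): Delta=1.0000 Bond=-151.7421
(1,0): Delta=1.0000 Bond=-153.2595
(1,1): Delta=1.0000 Bond=-153.2595
(2,0): Delta=1.0000 Bond=-154.7921
(2,1): Delta=1.0000 Bond=-154.7921
(2,2): Delta=1.0000 Bond=-154.7921
V0=-0.7421

Under the risk-neutral measure, an up-move has probability p* = (R−d)/(u−d) = 0.7073 and values discount at R = 1.01.
At expiry t=3: V(3,0)=-99.9796, V(3,1)=-67.8854, V(3,2)=-17.5154, V(3,3)=61.5374
  t=2,j=0: stock 78.2784 → up 88.4546 (V=-67.8854), down 56.3604 (V=-99.9796). Price -76.5137; hedge Δ=1.0000, bond B=-154.7921.
  t=2,j=1: stock 122.8536 → up 138.8246 (V=-17.5154), down 88.4546 (V=-67.8854). Price -31.9385; hedge Δ=1.0000, bond B=-154.7921.
  t=2,j=2: stock 192.8119 → up 217.8774 (V=61.5374), down 138.8246 (V=-17.5154). Price 38.0198; hedge Δ=1.0000, bond B=-154.7921.
  t=1,j=0: stock 108.7200 → up 122.8536 (V=-31.9385), down 78.2784 (V=-76.5137). Price -44.5395; hedge Δ=1.0000, bond B=-153.2595.
  t=1,j=1: stock 170.6300 → up 192.8119 (V=38.0198), down 122.8536 (V=-31.9385). Price 17.3705; hedge Δ=1.0000, bond B=-153.2595.
  t=0,j=0: stock 151.0000 → up 170.6300 (V=17.3705), down 108.7200 (V=-44.5395). Price -0.7421; hedge Δ=1.0000, bond B=-151.7421.
The time-0 hedge costs -0.7421, which is the no-arbitrage price.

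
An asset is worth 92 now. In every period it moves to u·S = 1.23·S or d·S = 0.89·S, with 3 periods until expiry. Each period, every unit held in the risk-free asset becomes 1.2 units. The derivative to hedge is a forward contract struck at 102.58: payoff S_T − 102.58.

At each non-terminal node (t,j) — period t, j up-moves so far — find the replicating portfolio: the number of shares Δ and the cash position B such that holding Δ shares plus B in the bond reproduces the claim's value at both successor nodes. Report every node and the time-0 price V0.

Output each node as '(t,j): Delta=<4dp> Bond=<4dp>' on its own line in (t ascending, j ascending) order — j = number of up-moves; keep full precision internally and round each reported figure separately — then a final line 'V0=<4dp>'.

(0,0): Delta=1.0000 Bond=-59.3634
(1,0): Delta=1.0000 Bond=-71.2361
(1,1): Delta=1.0000 Bond=-71.2361
(2,0): Delta=1.0000 Bond=-85.4833
(2,1): Delta=1.0000 Bond=-85.4833
(2,2): Delta=1.0000 Bond=-85.4833
V0=32.6366

No-arbitrage ⇒ martingale measure with p* = (R−d)/(u−d) = 0.9118.
Terminal values V(3,·): V(3,0)=-37.7229, V(3,1)=-12.9460, V(3,2)=21.2963, V(3,3)=68.6198
  t=2,j=0: stock 72.8732 → up 89.6340 (V=-12.9460), down 64.8571 (V=-37.7229). Price -12.6101; hedge Δ=1.0000, bond B=-85.4833.
  t=2,j=1: stock 100.7124 → up 123.8763 (V=21.2963), down 89.6340 (V=-12.9460). Price 15.2291; hedge Δ=1.0000, bond B=-85.4833.
  t=2,j=2: stock 139.1868 → up 171.1998 (V=68.6198), down 123.8763 (V=21.2963). Price 53.7035; hedge Δ=1.0000, bond B=-85.4833.
  t=1,j=0: stock 81.8800 → up 100.7124 (V=15.2291), down 72.8732 (V=-12.6101). Price 10.6439; hedge Δ=1.0000, bond B=-71.2361.
  t=1,j=1: stock 113.1600 → up 139.1868 (V=53.7035), down 100.7124 (V=15.2291). Price 41.9239; hedge Δ=1.0000, bond B=-71.2361.
  t=0,j=0: stock 92.0000 → up 113.1600 (V=41.9239), down 81.8800 (V=10.6439). Price 32.6366; hedge Δ=1.0000, bond B=-59.3634.
Check: Δ(0,0)·S0 + B(0,0) = 32.6366 = V0.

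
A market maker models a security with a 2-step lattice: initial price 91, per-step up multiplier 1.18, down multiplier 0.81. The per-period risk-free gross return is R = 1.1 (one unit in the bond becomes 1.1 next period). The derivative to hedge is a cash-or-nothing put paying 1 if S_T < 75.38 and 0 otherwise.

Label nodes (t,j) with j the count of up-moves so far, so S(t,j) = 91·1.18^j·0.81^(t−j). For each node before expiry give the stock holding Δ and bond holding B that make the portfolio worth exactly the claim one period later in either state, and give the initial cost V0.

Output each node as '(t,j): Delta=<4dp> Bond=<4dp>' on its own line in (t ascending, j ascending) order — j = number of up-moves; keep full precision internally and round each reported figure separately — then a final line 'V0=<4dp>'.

(0,0): Delta=-0.0058 Bond=0.5699
(1,0): Delta=-0.0367 Bond=2.8993
(1,1): Delta=0.0000 Bond=0.0000
V0=0.0386

The replicating-portfolio and risk-neutral prices coincide; use p* = (1.1−0.81)/(1.18−0.81) = 0.7838 for the latter.
Terminal values V(2,·): V(2,0)=1.0000, V(2,1)=0.0000, V(2,2)=0.0000
  t=1,j=0: stock 73.7100 → up 86.9778 (V=0.0000), down 59.7051 (V=1.0000). Price 0.1966; hedge Δ=-0.0367, bond B=2.8993.
  t=1,j=1: stock 107.3800 → up 126.7084 (V=0.0000), down 86.9778 (V=0.0000). Price 0.0000; hedge Δ=0.0000, bond B=0.0000.
  t=0,j=0: stock 91.0000 → up 107.3800 (V=0.0000), down 73.7100 (V=0.1966). Price 0.0386; hedge Δ=-0.0058, bond B=0.5699.
The time-0 hedge costs 0.0386, which is the no-arbitrage price.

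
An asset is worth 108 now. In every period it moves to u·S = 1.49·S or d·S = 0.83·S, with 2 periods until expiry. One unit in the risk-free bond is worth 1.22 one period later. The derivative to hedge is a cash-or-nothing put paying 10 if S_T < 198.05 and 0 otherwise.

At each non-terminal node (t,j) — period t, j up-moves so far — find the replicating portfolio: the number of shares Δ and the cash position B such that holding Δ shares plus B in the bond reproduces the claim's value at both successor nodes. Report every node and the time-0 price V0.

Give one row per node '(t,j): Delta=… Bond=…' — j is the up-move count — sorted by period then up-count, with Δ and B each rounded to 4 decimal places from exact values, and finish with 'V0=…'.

The replicating-portfolio and risk-neutral prices coincide; use p* = (1.22−0.83)/(1.49−0.83) = 0.5909 for the latter.
Terminal values V(2,·): V(2,0)=10.0000, V(2,1)=10.0000, V(2,2)=0.0000
Node (1,0) S=89.6400: V=(p*·10.0000+(1−p*)·10.0000)/1.22=8.1967; Δ=(10.0000−10.0000)/(133.5636−74.4012)=0.0000; B=V−Δ·S=8.1967
Node (1,1) S=160.9200: V=(p*·0.0000+(1−p*)·10.0000)/1.22=3.3532; Δ=(0.0000−10.0000)/(239.7708−133.5636)=-0.0942; B=V−Δ·S=18.5047
Node (0,0) S=108.0000: V=(p*·3.3532+(1−p*)·8.1967)/1.22=4.3727; Δ=(3.3532−8.1967)/(160.9200−89.6400)=-0.0680; B=V−Δ·S=11.7113
Check: Δ(0,0)·S0 + B(0,0) = 4.3727 = V0.

(0,0): Delta=-0.0680 Bond=11.7113
(1,0): Delta=0.0000 Bond=8.1967
(1,1): Delta=-0.0942 Bond=18.5047
V0=4.3727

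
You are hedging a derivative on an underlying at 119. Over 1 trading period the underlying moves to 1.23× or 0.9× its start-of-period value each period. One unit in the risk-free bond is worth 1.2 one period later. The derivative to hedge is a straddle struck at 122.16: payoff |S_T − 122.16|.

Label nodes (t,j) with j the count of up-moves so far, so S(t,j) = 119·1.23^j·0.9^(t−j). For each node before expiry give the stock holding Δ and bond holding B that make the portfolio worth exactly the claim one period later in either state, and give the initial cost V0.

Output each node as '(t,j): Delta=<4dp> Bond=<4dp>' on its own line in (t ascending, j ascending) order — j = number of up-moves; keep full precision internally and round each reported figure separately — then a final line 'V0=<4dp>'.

Risk-neutral probability p* = (R−d)/(u−d) = (1.2−0.9)/(1.23−0.9) = 0.9091.
Terminal values V(1,·): V(1,0)=15.0600, V(1,1)=24.2100
(0,0): S=119.0000. Δ = (V_up−V_dn)/(S_up−S_dn) = (24.2100−15.0600)/(146.3700−107.1000) = 0.2330. V = [p*·24.2100 + (1−p*)·15.0600]/1.2 = 19.4818. B = V − Δ·S = -8.2455.
Root portfolio cost Δ·119+B reproduces V0=19.4818.

(0,0): Delta=0.2330 Bond=-8.2455
V0=19.4818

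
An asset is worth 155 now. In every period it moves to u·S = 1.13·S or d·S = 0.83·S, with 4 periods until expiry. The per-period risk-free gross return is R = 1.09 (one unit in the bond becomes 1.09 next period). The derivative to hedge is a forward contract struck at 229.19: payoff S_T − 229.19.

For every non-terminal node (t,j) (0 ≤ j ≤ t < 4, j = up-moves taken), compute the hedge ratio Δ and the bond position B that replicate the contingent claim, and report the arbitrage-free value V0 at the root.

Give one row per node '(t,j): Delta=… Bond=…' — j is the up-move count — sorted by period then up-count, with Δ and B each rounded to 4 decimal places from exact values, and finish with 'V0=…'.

(0,0): Delta=1.0000 Bond=-162.3640
(1,0): Delta=1.0000 Bond=-176.9767
(1,1): Delta=1.0000 Bond=-176.9767
(2,0): Delta=1.0000 Bond=-192.9046
(2,1): Delta=1.0000 Bond=-192.9046
(2,2): Delta=1.0000 Bond=-192.9046
(3,0): Delta=1.0000 Bond=-210.2661
(3,1): Delta=1.0000 Bond=-210.2661
(3,2): Delta=1.0000 Bond=-210.2661
(3,3): Delta=1.0000 Bond=-210.2661
V0=-7.3640

No-arbitrage ⇒ martingale measure with p* = (R−d)/(u−d) = 0.8667.
At expiry t=4: V(4,0)=-155.6296, V(4,1)=-129.0415, V(4,2)=-92.8433, V(4,3)=-43.5613, V(4,4)=23.5334
(3,0): S=88.6270. Δ = (V_up−V_dn)/(S_up−S_dn) = (-129.0415−-155.6296)/(100.1485−73.5604) = 1.0000. V = [p*·-129.0415 + (1−p*)·-155.6296]/1.09 = -121.6391. B = V − Δ·S = -210.2661.
(3,1): S=120.6608. Δ = (V_up−V_dn)/(S_up−S_dn) = (-92.8433−-129.0415)/(136.3467−100.1485) = 1.0000. V = [p*·-92.8433 + (1−p*)·-129.0415]/1.09 = -89.6052. B = V − Δ·S = -210.2661.
(3,2): S=164.2732. Δ = (V_up−V_dn)/(S_up−S_dn) = (-43.5613−-92.8433)/(185.6287−136.3467) = 1.0000. V = [p*·-43.5613 + (1−p*)·-92.8433]/1.09 = -45.9929. B = V − Δ·S = -210.2661.
(3,3): S=223.6490. Δ = (V_up−V_dn)/(S_up−S_dn) = (23.5334−-43.5613)/(252.7234−185.6287) = 1.0000. V = [p*·23.5334 + (1−p*)·-43.5613]/1.09 = 13.3830. B = V − Δ·S = -210.2661.
(2,0): S=106.7795. Δ = (V_up−V_dn)/(S_up−S_dn) = (-89.6052−-121.6391)/(120.6608−88.6270) = 1.0000. V = [p*·-89.6052 + (1−p*)·-121.6391]/1.09 = -86.1251. B = V − Δ·S = -192.9046.
(2,1): S=145.3745. Δ = (V_up−V_dn)/(S_up−S_dn) = (-45.9929−-89.6052)/(164.2732−120.6608) = 1.0000. V = [p*·-45.9929 + (1−p*)·-89.6052]/1.09 = -47.5301. B = V − Δ·S = -192.9046.
(2,2): S=197.9195. Δ = (V_up−V_dn)/(S_up−S_dn) = (13.3830−-45.9929)/(223.6490−164.2732) = 1.0000. V = [p*·13.3830 + (1−p*)·-45.9929]/1.09 = 5.0149. B = V − Δ·S = -192.9046.
(1,0): S=128.6500. Δ = (V_up−V_dn)/(S_up−S_dn) = (-47.5301−-86.1251)/(145.3745−106.7795) = 1.0000. V = [p*·-47.5301 + (1−p*)·-86.1251]/1.09 = -48.3267. B = V − Δ·S = -176.9767.
(1,1): S=175.1500. Δ = (V_up−V_dn)/(S_up−S_dn) = (5.0149−-47.5301)/(197.9195−145.3745) = 1.0000. V = [p*·5.0149 + (1−p*)·-47.5301]/1.09 = -1.8267. B = V − Δ·S = -176.9767.
(0,0): S=155.0000. Δ = (V_up−V_dn)/(S_up−S_dn) = (-1.8267−-48.3267)/(175.1500−128.6500) = 1.0000. V = [p*·-1.8267 + (1−p*)·-48.3267]/1.09 = -7.3640. B = V − Δ·S = -162.3640.
Check: Δ(0,0)·S0 + B(0,0) = -7.3640 = V0.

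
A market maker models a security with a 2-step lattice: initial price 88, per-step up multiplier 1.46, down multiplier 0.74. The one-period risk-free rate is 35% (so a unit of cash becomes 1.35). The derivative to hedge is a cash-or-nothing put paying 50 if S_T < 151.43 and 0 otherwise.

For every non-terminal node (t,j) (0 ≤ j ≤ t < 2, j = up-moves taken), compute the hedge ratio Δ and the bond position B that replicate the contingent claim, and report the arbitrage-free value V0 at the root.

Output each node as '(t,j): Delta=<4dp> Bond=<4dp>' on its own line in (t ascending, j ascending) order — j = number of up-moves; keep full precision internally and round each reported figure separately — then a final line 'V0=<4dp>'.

(0,0): Delta=-0.4952 Bond=51.3239
(1,0): Delta=0.0000 Bond=37.0370
(1,1): Delta=-0.5405 Bond=75.1029
V0=7.7425

Risk-neutral probability p* = (R−d)/(u−d) = (1.35−0.74)/(1.46−0.74) = 0.8472.
Payoff layer (t=2): V(2,0)=50.0000, V(2,1)=50.0000, V(2,2)=0.0000
Node (1,0) S=65.1200: V=(p*·50.0000+(1−p*)·50.0000)/1.35=37.0370; Δ=(50.0000−50.0000)/(95.0752−48.1888)=0.0000; B=V−Δ·S=37.0370
Node (1,1) S=128.4800: V=(p*·0.0000+(1−p*)·50.0000)/1.35=5.6584; Δ=(0.0000−50.0000)/(187.5808−95.0752)=-0.5405; B=V−Δ·S=75.1029
Node (0,0) S=88.0000: V=(p*·5.6584+(1−p*)·37.0370)/1.35=7.7425; Δ=(5.6584−37.0370)/(128.4800−65.1200)=-0.4952; B=V−Δ·S=51.3239
Self-financing check: at every node Δ·S+B equals the discounted successor values.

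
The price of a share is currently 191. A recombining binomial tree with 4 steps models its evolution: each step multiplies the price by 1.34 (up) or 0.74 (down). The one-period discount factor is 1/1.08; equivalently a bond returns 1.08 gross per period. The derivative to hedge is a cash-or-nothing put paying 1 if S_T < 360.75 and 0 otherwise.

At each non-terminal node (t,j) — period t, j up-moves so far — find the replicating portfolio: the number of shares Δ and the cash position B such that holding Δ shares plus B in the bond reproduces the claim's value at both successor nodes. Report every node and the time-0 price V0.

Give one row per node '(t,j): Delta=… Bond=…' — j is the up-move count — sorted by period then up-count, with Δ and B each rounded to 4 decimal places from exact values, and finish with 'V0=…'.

(0,0): Delta=-0.0013 Bond=0.9000
(1,0): Delta=0.0000 Bond=0.7938
(1,1): Delta=-0.0018 Bond=1.1082
(2,0): Delta=0.0000 Bond=0.8573
(2,1): Delta=0.0000 Bond=0.8573
(2,2): Delta=-0.0025 Bond=1.4565
(3,0): Delta=0.0000 Bond=0.9259
(3,1): Delta=0.0000 Bond=0.9259
(3,2): Delta=0.0000 Bond=0.9259
(3,3): Delta=-0.0036 Bond=2.0679
V0=0.6592

The replicating-portfolio and risk-neutral prices coincide; use p* = (1.08−0.74)/(1.34−0.74) = 0.5667 for the latter.
Payoff layer (t=4): V(4,0)=1.0000, V(4,1)=1.0000, V(4,2)=1.0000, V(4,3)=1.0000, V(4,4)=0.0000
(3,0): S=77.3978. Δ = (V_up−V_dn)/(S_up−S_dn) = (1.0000−1.0000)/(103.7130−57.2744) = 0.0000. V = [p*·1.0000 + (1−p*)·1.0000]/1.08 = 0.9259. B = V − Δ·S = 0.9259.
(3,1): S=140.1527. Δ = (V_up−V_dn)/(S_up−S_dn) = (1.0000−1.0000)/(187.8047−103.7130) = 0.0000. V = [p*·1.0000 + (1−p*)·1.0000]/1.08 = 0.9259. B = V − Δ·S = 0.9259.
(3,2): S=253.7901. Δ = (V_up−V_dn)/(S_up−S_dn) = (1.0000−1.0000)/(340.0787−187.8047) = 0.0000. V = [p*·1.0000 + (1−p*)·1.0000]/1.08 = 0.9259. B = V − Δ·S = 0.9259.
(3,3): S=459.5659. Δ = (V_up−V_dn)/(S_up−S_dn) = (0.0000−1.0000)/(615.8183−340.0787) = -0.0036. V = [p*·0.0000 + (1−p*)·1.0000]/1.08 = 0.4012. B = V − Δ·S = 2.0679.
(2,0): S=104.5916. Δ = (V_up−V_dn)/(S_up−S_dn) = (0.9259−0.9259)/(140.1527−77.3978) = 0.0000. V = [p*·0.9259 + (1−p*)·0.9259]/1.08 = 0.8573. B = V − Δ·S = 0.8573.
(2,1): S=189.3956. Δ = (V_up−V_dn)/(S_up−S_dn) = (0.9259−0.9259)/(253.7901−140.1527) = 0.0000. V = [p*·0.9259 + (1−p*)·0.9259]/1.08 = 0.8573. B = V − Δ·S = 0.8573.
(2,2): S=342.9596. Δ = (V_up−V_dn)/(S_up−S_dn) = (0.4012−0.9259)/(459.5659−253.7901) = -0.0025. V = [p*·0.4012 + (1−p*)·0.9259]/1.08 = 0.5820. B = V − Δ·S = 1.4565.
(1,0): S=141.3400. Δ = (V_up−V_dn)/(S_up−S_dn) = (0.8573−0.8573)/(189.3956−104.5916) = 0.0000. V = [p*·0.8573 + (1−p*)·0.8573]/1.08 = 0.7938. B = V − Δ·S = 0.7938.
(1,1): S=255.9400. Δ = (V_up−V_dn)/(S_up−S_dn) = (0.5820−0.8573)/(342.9596−189.3956) = -0.0018. V = [p*·0.5820 + (1−p*)·0.8573]/1.08 = 0.6494. B = V − Δ·S = 1.1082.
(0,0): S=191.0000. Δ = (V_up−V_dn)/(S_up−S_dn) = (0.6494−0.7938)/(255.9400−141.3400) = -0.0013. V = [p*·0.6494 + (1−p*)·0.7938]/1.08 = 0.6592. B = V − Δ·S = 0.9000.
Each (Δ,B) replicates both successor values, so the strategy is self-financing and V0 is arbitrage-free.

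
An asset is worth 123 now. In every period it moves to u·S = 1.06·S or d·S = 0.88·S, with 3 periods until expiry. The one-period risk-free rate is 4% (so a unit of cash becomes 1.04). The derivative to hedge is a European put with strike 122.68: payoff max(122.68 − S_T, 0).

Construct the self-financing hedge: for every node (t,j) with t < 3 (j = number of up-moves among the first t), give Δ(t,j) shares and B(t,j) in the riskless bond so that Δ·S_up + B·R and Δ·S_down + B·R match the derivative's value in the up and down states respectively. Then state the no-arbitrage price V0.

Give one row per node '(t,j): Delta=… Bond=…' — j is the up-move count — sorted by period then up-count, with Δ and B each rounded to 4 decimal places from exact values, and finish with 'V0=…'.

Risk-neutral probability p* = (R−d)/(u−d) = (1.04−0.88)/(1.06−0.88) = 0.8889.
Terminal values V(3,·): V(3,0)=38.8589, V(3,1)=21.7137, V(3,2)=1.0615, V(3,3)=0.0000
(2,0): S=95.2512. Δ = (V_up−V_dn)/(S_up−S_dn) = (21.7137−38.8589)/(100.9663−83.8211) = -1.0000. V = [p*·21.7137 + (1−p*)·38.8589]/1.04 = 22.7103. B = V − Δ·S = 117.9615.
(2,1): S=114.7344. Δ = (V_up−V_dn)/(S_up−S_dn) = (1.0615−21.7137)/(121.6185−100.9663) = -1.0000. V = [p*·1.0615 + (1−p*)·21.7137]/1.04 = 3.2271. B = V − Δ·S = 117.9615.
(2,2): S=138.2028. Δ = (V_up−V_dn)/(S_up−S_dn) = (0.0000−1.0615)/(146.4950−121.6185) = -0.0427. V = [p*·0.0000 + (1−p*)·1.0615]/1.04 = 0.1134. B = V − Δ·S = 6.0108.
(1,0): S=108.2400. Δ = (V_up−V_dn)/(S_up−S_dn) = (3.2271−22.7103)/(114.7344−95.2512) = -1.0000. V = [p*·3.2271 + (1−p*)·22.7103]/1.04 = 5.1846. B = V − Δ·S = 113.4246.
(1,1): S=130.3800. Δ = (V_up−V_dn)/(S_up−S_dn) = (0.1134−3.2271)/(138.2028−114.7344) = -0.1327. V = [p*·0.1134 + (1−p*)·3.2271]/1.04 = 0.4417. B = V − Δ·S = 17.7402.
(0,0): S=123.0000. Δ = (V_up−V_dn)/(S_up−S_dn) = (0.4417−5.1846)/(130.3800−108.2400) = -0.2142. V = [p*·0.4417 + (1−p*)·5.1846]/1.04 = 0.9314. B = V − Δ·S = 27.2806.
Root portfolio cost Δ·123+B reproduces V0=0.9314.

(0,0): Delta=-0.2142 Bond=27.2806
(1,0): Delta=-1.0000 Bond=113.4246
(1,1): Delta=-0.1327 Bond=17.7402
(2,0): Delta=-1.0000 Bond=117.9615
(2,1): Delta=-1.0000 Bond=117.9615
(2,2): Delta=-0.0427 Bond=6.0108
V0=0.9314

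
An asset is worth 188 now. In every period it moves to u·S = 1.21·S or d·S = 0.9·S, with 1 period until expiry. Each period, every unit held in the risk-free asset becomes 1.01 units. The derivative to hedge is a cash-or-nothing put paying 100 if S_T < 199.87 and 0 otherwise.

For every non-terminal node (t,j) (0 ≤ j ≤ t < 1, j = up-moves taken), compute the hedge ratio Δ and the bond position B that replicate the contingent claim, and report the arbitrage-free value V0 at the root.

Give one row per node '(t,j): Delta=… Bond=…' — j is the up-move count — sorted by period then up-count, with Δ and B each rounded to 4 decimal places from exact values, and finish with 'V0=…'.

Risk-neutral probability p* = (R−d)/(u−d) = (1.01−0.9)/(1.21−0.9) = 0.3548.
Terminal payoffs: V(1,0)=100.0000, V(1,1)=0.0000
  t=0,j=0: stock 188.0000 → up 227.4800 (V=0.0000), down 169.2000 (V=100.0000). Price 63.8774; hedge Δ=-1.7159, bond B=386.4580.
Self-financing check: at every node Δ·S+B equals the discounted successor values.

(0,0): Delta=-1.7159 Bond=386.4580
V0=63.8774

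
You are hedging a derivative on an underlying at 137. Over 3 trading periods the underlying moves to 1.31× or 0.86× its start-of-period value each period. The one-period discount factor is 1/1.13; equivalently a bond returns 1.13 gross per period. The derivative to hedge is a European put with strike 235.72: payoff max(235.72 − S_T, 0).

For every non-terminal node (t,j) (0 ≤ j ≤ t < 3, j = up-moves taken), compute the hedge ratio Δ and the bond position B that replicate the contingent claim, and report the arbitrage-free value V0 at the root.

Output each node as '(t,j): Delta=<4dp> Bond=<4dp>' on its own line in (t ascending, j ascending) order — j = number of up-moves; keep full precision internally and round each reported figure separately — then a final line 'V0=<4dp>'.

No-arbitrage ⇒ martingale measure with p* = (R−d)/(u−d) = 0.6000.
At expiry t=3: V(3,0)=148.5803, V(3,1)=102.9840, V(3,2)=33.5291, V(3,3)=0.0000
Node (2,0) S=101.3252: V=(p*·102.9840+(1−p*)·148.5803)/1.13=107.2766; Δ=(102.9840−148.5803)/(132.7360−87.1397)=-1.0000; B=V−Δ·S=208.6018
Node (2,1) S=154.3442: V=(p*·33.5291+(1−p*)·102.9840)/1.13=54.2576; Δ=(33.5291−102.9840)/(202.1909−132.7360)=-1.0000; B=V−Δ·S=208.6018
Node (2,2) S=235.1057: V=(p*·0.0000+(1−p*)·33.5291)/1.13=11.8687; Δ=(0.0000−33.5291)/(307.9885−202.1909)=-0.3169; B=V−Δ·S=86.3778
Node (1,0) S=117.8200: V=(p*·54.2576+(1−p*)·107.2766)/1.13=66.7833; Δ=(54.2576−107.2766)/(154.3442−101.3252)=-1.0000; B=V−Δ·S=184.6033
Node (1,1) S=179.4700: V=(p*·11.8687+(1−p*)·54.2576)/1.13=25.5082; Δ=(11.8687−54.2576)/(235.1057−154.3442)=-0.5249; B=V−Δ·S=119.7057
Node (0,0) S=137.0000: V=(p*·25.5082+(1−p*)·66.7833)/1.13=37.1843; Δ=(25.5082−66.7833)/(179.4700−117.8200)=-0.6695; B=V−Δ·S=128.9068
Check: Δ(0,0)·S0 + B(0,0) = 37.1843 = V0.

(0,0): Delta=-0.6695 Bond=128.9068
(1,0): Delta=-1.0000 Bond=184.6033
(1,1): Delta=-0.5249 Bond=119.7057
(2,0): Delta=-1.0000 Bond=208.6018
(2,1): Delta=-1.0000 Bond=208.6018
(2,2): Delta=-0.3169 Bond=86.3778
V0=37.1843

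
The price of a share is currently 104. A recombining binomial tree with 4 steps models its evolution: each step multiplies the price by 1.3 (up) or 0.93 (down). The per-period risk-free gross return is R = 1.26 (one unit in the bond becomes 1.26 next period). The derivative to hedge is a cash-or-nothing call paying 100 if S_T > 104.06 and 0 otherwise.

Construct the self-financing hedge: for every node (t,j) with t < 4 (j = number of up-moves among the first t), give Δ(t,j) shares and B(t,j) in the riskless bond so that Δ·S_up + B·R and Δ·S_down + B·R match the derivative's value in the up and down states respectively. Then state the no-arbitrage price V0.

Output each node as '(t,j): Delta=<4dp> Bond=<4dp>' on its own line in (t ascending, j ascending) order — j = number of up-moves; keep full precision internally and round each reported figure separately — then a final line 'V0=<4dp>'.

The replicating-portfolio and risk-neutral prices coincide; use p* = (1.26−0.93)/(1.3−0.93) = 0.8919 for the latter.
Terminal payoffs: V(4,0)=0.0000, V(4,1)=100.0000, V(4,2)=100.0000, V(4,3)=100.0000, V(4,4)=100.0000
Node (3,0) S=83.6531: V=(p*·100.0000+(1−p*)·0.0000)/1.26=70.7851; Δ=(100.0000−0.0000)/(108.7491−77.7974)=3.2308; B=V−Δ·S=-199.4852
Node (3,1) S=116.9345: V=(p*·100.0000+(1−p*)·100.0000)/1.26=79.3651; Δ=(100.0000−100.0000)/(152.0148−108.7491)=0.0000; B=V−Δ·S=79.3651
Node (3,2) S=163.4568: V=(p*·100.0000+(1−p*)·100.0000)/1.26=79.3651; Δ=(100.0000−100.0000)/(212.4938−152.0148)=0.0000; B=V−Δ·S=79.3651
Node (3,3) S=228.4880: V=(p*·100.0000+(1−p*)·100.0000)/1.26=79.3651; Δ=(100.0000−100.0000)/(297.0344−212.4938)=0.0000; B=V−Δ·S=79.3651
Node (2,0) S=89.9496: V=(p*·79.3651+(1−p*)·70.7851)/1.26=62.2520; Δ=(79.3651−70.7851)/(116.9345−83.6531)=0.2578; B=V−Δ·S=39.0628
Node (2,1) S=125.7360: V=(p*·79.3651+(1−p*)·79.3651)/1.26=62.9882; Δ=(79.3651−79.3651)/(163.4568−116.9345)=0.0000; B=V−Δ·S=62.9882
Node (2,2) S=175.7600: V=(p*·79.3651+(1−p*)·79.3651)/1.26=62.9882; Δ=(79.3651−79.3651)/(228.4880−163.4568)=0.0000; B=V−Δ·S=62.9882
Node (1,0) S=96.7200: V=(p*·62.9882+(1−p*)·62.2520)/1.26=49.9274; Δ=(62.9882−62.2520)/(125.7360−89.9496)=0.0206; B=V−Δ·S=47.9378
Node (1,1) S=135.2000: V=(p*·62.9882+(1−p*)·62.9882)/1.26=49.9906; Δ=(62.9882−62.9882)/(175.7600−125.7360)=0.0000; B=V−Δ·S=49.9906
Node (0,0) S=104.0000: V=(p*·49.9906+(1−p*)·49.9274)/1.26=39.6697; Δ=(49.9906−49.9274)/(135.2000−96.7200)=0.0016; B=V−Δ·S=39.4990
Root portfolio cost Δ·104+B reproduces V0=39.6697.

(0,0): Delta=0.0016 Bond=39.4990
(1,0): Delta=0.0206 Bond=47.9378
(1,1): Delta=0.0000 Bond=49.9906
(2,0): Delta=0.2578 Bond=39.0628
(2,1): Delta=0.0000 Bond=62.9882
(2,2): Delta=0.0000 Bond=62.9882
(3,0): Delta=3.2308 Bond=-199.4852
(3,1): Delta=0.0000 Bond=79.3651
(3,2): Delta=0.0000 Bond=79.3651
(3,3): Delta=0.0000 Bond=79.3651
V0=39.6697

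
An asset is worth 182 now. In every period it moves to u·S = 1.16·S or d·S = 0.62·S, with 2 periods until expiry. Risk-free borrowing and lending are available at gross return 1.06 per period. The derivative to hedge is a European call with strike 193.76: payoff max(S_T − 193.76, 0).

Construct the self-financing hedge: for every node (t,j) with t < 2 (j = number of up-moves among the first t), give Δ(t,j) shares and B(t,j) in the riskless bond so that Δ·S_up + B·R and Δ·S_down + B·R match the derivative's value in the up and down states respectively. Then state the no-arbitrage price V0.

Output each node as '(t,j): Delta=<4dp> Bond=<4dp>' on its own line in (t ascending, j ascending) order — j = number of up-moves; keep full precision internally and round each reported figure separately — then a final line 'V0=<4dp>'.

Under the risk-neutral measure, an up-move has probability p* = (R−d)/(u−d) = 0.8148 and values discount at R = 1.06.
Payoff layer (t=2): V(2,0)=0.0000, V(2,1)=0.0000, V(2,2)=51.1392
(1,0): S=112.8400. Δ = (V_up−V_dn)/(S_up−S_dn) = (0.0000−0.0000)/(130.8944−69.9608) = 0.0000. V = [p*·0.0000 + (1−p*)·0.0000]/1.06 = 0.0000. B = V − Δ·S = 0.0000.
(1,1): S=211.1200. Δ = (V_up−V_dn)/(S_up−S_dn) = (51.1392−0.0000)/(244.8992−130.8944) = 0.4486. V = [p*·51.1392 + (1−p*)·0.0000]/1.06 = 39.3104. B = V − Δ·S = -55.3919.
(0,0): S=182.0000. Δ = (V_up−V_dn)/(S_up−S_dn) = (39.3104−0.0000)/(211.1200−112.8400) = 0.4000. V = [p*·39.3104 + (1−p*)·0.0000]/1.06 = 30.2176. B = V − Δ·S = -42.5794.
Check: Δ(0,0)·S0 + B(0,0) = 30.2176 = V0.

(0,0): Delta=0.4000 Bond=-42.5794
(1,0): Delta=0.0000 Bond=0.0000
(1,1): Delta=0.4486 Bond=-55.3919
V0=30.2176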